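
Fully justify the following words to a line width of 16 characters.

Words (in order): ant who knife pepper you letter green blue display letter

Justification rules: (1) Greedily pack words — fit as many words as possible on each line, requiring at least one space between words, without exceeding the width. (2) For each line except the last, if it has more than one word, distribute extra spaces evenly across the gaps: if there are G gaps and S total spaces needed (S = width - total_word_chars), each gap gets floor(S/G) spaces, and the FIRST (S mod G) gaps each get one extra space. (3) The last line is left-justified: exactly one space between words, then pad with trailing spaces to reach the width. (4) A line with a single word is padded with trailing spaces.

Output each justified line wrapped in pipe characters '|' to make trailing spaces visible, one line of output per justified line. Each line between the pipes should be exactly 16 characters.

Line 1: ['ant', 'who', 'knife'] (min_width=13, slack=3)
Line 2: ['pepper', 'you'] (min_width=10, slack=6)
Line 3: ['letter', 'green'] (min_width=12, slack=4)
Line 4: ['blue', 'display'] (min_width=12, slack=4)
Line 5: ['letter'] (min_width=6, slack=10)

Answer: |ant   who  knife|
|pepper       you|
|letter     green|
|blue     display|
|letter          |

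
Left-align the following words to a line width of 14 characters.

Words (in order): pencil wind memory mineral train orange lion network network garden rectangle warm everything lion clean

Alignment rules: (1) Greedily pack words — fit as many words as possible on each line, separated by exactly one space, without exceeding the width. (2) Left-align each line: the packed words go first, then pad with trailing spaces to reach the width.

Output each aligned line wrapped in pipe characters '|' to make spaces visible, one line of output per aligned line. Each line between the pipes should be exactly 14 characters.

Line 1: ['pencil', 'wind'] (min_width=11, slack=3)
Line 2: ['memory', 'mineral'] (min_width=14, slack=0)
Line 3: ['train', 'orange'] (min_width=12, slack=2)
Line 4: ['lion', 'network'] (min_width=12, slack=2)
Line 5: ['network', 'garden'] (min_width=14, slack=0)
Line 6: ['rectangle', 'warm'] (min_width=14, slack=0)
Line 7: ['everything'] (min_width=10, slack=4)
Line 8: ['lion', 'clean'] (min_width=10, slack=4)

Answer: |pencil wind   |
|memory mineral|
|train orange  |
|lion network  |
|network garden|
|rectangle warm|
|everything    |
|lion clean    |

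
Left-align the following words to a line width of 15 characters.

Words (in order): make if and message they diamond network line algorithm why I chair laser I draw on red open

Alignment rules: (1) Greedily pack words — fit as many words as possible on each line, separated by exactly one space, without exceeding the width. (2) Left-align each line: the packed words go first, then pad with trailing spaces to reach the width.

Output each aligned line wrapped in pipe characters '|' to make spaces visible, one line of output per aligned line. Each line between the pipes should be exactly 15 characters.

Answer: |make if and    |
|message they   |
|diamond network|
|line algorithm |
|why I chair    |
|laser I draw on|
|red open       |

Derivation:
Line 1: ['make', 'if', 'and'] (min_width=11, slack=4)
Line 2: ['message', 'they'] (min_width=12, slack=3)
Line 3: ['diamond', 'network'] (min_width=15, slack=0)
Line 4: ['line', 'algorithm'] (min_width=14, slack=1)
Line 5: ['why', 'I', 'chair'] (min_width=11, slack=4)
Line 6: ['laser', 'I', 'draw', 'on'] (min_width=15, slack=0)
Line 7: ['red', 'open'] (min_width=8, slack=7)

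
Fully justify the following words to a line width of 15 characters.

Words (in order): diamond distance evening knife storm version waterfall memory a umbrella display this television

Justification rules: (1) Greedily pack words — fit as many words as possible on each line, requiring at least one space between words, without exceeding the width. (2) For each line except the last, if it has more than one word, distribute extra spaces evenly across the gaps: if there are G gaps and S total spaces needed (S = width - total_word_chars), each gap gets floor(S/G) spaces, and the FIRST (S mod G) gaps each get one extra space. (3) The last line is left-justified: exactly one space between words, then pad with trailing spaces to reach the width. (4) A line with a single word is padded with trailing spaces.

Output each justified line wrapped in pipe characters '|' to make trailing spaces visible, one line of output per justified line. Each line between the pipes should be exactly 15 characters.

Line 1: ['diamond'] (min_width=7, slack=8)
Line 2: ['distance'] (min_width=8, slack=7)
Line 3: ['evening', 'knife'] (min_width=13, slack=2)
Line 4: ['storm', 'version'] (min_width=13, slack=2)
Line 5: ['waterfall'] (min_width=9, slack=6)
Line 6: ['memory', 'a'] (min_width=8, slack=7)
Line 7: ['umbrella'] (min_width=8, slack=7)
Line 8: ['display', 'this'] (min_width=12, slack=3)
Line 9: ['television'] (min_width=10, slack=5)

Answer: |diamond        |
|distance       |
|evening   knife|
|storm   version|
|waterfall      |
|memory        a|
|umbrella       |
|display    this|
|television     |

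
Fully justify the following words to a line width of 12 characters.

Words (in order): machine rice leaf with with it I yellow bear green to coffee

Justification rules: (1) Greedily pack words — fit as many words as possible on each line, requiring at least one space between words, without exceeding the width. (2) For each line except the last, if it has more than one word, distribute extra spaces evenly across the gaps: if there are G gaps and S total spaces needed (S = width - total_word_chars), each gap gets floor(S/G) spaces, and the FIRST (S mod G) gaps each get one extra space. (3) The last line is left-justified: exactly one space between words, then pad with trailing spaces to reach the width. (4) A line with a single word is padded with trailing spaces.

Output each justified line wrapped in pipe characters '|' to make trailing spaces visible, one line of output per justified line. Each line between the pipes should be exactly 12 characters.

Line 1: ['machine', 'rice'] (min_width=12, slack=0)
Line 2: ['leaf', 'with'] (min_width=9, slack=3)
Line 3: ['with', 'it', 'I'] (min_width=9, slack=3)
Line 4: ['yellow', 'bear'] (min_width=11, slack=1)
Line 5: ['green', 'to'] (min_width=8, slack=4)
Line 6: ['coffee'] (min_width=6, slack=6)

Answer: |machine rice|
|leaf    with|
|with   it  I|
|yellow  bear|
|green     to|
|coffee      |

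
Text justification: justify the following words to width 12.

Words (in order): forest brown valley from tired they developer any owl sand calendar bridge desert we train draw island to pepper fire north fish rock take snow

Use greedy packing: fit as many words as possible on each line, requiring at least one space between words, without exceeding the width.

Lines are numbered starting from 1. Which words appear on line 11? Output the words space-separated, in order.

Line 1: ['forest', 'brown'] (min_width=12, slack=0)
Line 2: ['valley', 'from'] (min_width=11, slack=1)
Line 3: ['tired', 'they'] (min_width=10, slack=2)
Line 4: ['developer'] (min_width=9, slack=3)
Line 5: ['any', 'owl', 'sand'] (min_width=12, slack=0)
Line 6: ['calendar'] (min_width=8, slack=4)
Line 7: ['bridge'] (min_width=6, slack=6)
Line 8: ['desert', 'we'] (min_width=9, slack=3)
Line 9: ['train', 'draw'] (min_width=10, slack=2)
Line 10: ['island', 'to'] (min_width=9, slack=3)
Line 11: ['pepper', 'fire'] (min_width=11, slack=1)
Line 12: ['north', 'fish'] (min_width=10, slack=2)
Line 13: ['rock', 'take'] (min_width=9, slack=3)
Line 14: ['snow'] (min_width=4, slack=8)

Answer: pepper fire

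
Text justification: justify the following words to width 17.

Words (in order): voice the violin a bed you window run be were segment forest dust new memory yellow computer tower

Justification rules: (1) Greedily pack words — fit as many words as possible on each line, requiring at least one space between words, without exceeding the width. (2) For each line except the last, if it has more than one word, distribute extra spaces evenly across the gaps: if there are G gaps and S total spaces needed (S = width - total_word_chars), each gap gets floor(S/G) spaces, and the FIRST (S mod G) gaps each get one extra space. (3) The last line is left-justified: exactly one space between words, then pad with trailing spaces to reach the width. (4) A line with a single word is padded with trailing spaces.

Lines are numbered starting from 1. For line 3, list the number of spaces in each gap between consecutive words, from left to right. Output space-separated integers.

Line 1: ['voice', 'the', 'violin'] (min_width=16, slack=1)
Line 2: ['a', 'bed', 'you', 'window'] (min_width=16, slack=1)
Line 3: ['run', 'be', 'were'] (min_width=11, slack=6)
Line 4: ['segment', 'forest'] (min_width=14, slack=3)
Line 5: ['dust', 'new', 'memory'] (min_width=15, slack=2)
Line 6: ['yellow', 'computer'] (min_width=15, slack=2)
Line 7: ['tower'] (min_width=5, slack=12)

Answer: 4 4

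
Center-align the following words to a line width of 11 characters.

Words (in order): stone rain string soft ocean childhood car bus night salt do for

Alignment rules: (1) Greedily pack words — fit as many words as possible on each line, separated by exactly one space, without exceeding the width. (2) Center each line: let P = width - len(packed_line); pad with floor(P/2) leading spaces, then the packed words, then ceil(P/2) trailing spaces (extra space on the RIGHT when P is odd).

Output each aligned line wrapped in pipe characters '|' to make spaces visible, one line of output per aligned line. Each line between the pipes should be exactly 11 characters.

Line 1: ['stone', 'rain'] (min_width=10, slack=1)
Line 2: ['string', 'soft'] (min_width=11, slack=0)
Line 3: ['ocean'] (min_width=5, slack=6)
Line 4: ['childhood'] (min_width=9, slack=2)
Line 5: ['car', 'bus'] (min_width=7, slack=4)
Line 6: ['night', 'salt'] (min_width=10, slack=1)
Line 7: ['do', 'for'] (min_width=6, slack=5)

Answer: |stone rain |
|string soft|
|   ocean   |
| childhood |
|  car bus  |
|night salt |
|  do for   |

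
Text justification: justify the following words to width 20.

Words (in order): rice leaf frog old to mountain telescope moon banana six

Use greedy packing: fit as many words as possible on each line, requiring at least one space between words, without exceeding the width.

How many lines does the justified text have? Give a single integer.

Answer: 4

Derivation:
Line 1: ['rice', 'leaf', 'frog', 'old'] (min_width=18, slack=2)
Line 2: ['to', 'mountain'] (min_width=11, slack=9)
Line 3: ['telescope', 'moon'] (min_width=14, slack=6)
Line 4: ['banana', 'six'] (min_width=10, slack=10)
Total lines: 4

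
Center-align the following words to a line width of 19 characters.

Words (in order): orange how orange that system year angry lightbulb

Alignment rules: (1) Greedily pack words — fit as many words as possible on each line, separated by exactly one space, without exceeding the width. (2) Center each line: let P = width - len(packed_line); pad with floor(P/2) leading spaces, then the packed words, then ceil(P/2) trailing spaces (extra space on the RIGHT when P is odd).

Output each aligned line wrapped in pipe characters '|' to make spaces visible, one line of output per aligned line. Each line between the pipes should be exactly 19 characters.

Line 1: ['orange', 'how', 'orange'] (min_width=17, slack=2)
Line 2: ['that', 'system', 'year'] (min_width=16, slack=3)
Line 3: ['angry', 'lightbulb'] (min_width=15, slack=4)

Answer: | orange how orange |
| that system year  |
|  angry lightbulb  |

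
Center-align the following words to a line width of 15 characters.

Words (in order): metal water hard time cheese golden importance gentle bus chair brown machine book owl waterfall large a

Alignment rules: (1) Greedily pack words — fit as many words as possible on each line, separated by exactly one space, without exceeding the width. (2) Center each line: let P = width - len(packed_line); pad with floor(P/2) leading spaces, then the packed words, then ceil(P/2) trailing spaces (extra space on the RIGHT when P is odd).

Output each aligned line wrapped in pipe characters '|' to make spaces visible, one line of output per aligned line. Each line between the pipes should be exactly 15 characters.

Answer: |  metal water  |
|   hard time   |
| cheese golden |
|  importance   |
|  gentle bus   |
|  chair brown  |
| machine book  |
| owl waterfall |
|    large a    |

Derivation:
Line 1: ['metal', 'water'] (min_width=11, slack=4)
Line 2: ['hard', 'time'] (min_width=9, slack=6)
Line 3: ['cheese', 'golden'] (min_width=13, slack=2)
Line 4: ['importance'] (min_width=10, slack=5)
Line 5: ['gentle', 'bus'] (min_width=10, slack=5)
Line 6: ['chair', 'brown'] (min_width=11, slack=4)
Line 7: ['machine', 'book'] (min_width=12, slack=3)
Line 8: ['owl', 'waterfall'] (min_width=13, slack=2)
Line 9: ['large', 'a'] (min_width=7, slack=8)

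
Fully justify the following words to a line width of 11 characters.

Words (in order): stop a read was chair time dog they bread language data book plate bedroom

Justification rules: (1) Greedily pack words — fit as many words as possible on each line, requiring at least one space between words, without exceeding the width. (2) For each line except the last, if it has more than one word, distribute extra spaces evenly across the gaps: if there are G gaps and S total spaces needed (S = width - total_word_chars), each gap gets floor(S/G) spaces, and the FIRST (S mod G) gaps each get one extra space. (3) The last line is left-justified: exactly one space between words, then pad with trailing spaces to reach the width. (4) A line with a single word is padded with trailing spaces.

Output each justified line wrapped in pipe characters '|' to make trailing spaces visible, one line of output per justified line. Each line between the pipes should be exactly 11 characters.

Line 1: ['stop', 'a', 'read'] (min_width=11, slack=0)
Line 2: ['was', 'chair'] (min_width=9, slack=2)
Line 3: ['time', 'dog'] (min_width=8, slack=3)
Line 4: ['they', 'bread'] (min_width=10, slack=1)
Line 5: ['language'] (min_width=8, slack=3)
Line 6: ['data', 'book'] (min_width=9, slack=2)
Line 7: ['plate'] (min_width=5, slack=6)
Line 8: ['bedroom'] (min_width=7, slack=4)

Answer: |stop a read|
|was   chair|
|time    dog|
|they  bread|
|language   |
|data   book|
|plate      |
|bedroom    |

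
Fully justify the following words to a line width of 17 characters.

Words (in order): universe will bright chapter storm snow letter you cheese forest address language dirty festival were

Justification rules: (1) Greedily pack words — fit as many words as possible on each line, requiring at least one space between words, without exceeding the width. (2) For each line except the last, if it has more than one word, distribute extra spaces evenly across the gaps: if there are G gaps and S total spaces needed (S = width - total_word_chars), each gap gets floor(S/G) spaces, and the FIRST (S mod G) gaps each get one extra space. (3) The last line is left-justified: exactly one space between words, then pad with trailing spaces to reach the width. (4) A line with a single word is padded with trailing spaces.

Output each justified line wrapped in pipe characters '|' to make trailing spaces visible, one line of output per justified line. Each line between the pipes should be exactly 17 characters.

Line 1: ['universe', 'will'] (min_width=13, slack=4)
Line 2: ['bright', 'chapter'] (min_width=14, slack=3)
Line 3: ['storm', 'snow', 'letter'] (min_width=17, slack=0)
Line 4: ['you', 'cheese', 'forest'] (min_width=17, slack=0)
Line 5: ['address', 'language'] (min_width=16, slack=1)
Line 6: ['dirty', 'festival'] (min_width=14, slack=3)
Line 7: ['were'] (min_width=4, slack=13)

Answer: |universe     will|
|bright    chapter|
|storm snow letter|
|you cheese forest|
|address  language|
|dirty    festival|
|were             |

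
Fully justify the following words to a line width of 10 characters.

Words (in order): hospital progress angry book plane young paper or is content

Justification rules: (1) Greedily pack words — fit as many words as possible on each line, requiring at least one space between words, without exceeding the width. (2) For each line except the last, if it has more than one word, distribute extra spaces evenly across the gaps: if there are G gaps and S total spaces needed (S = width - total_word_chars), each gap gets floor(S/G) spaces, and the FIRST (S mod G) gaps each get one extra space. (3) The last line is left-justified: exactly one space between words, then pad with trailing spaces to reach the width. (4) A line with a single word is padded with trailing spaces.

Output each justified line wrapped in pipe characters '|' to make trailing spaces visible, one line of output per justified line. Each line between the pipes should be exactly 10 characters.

Answer: |hospital  |
|progress  |
|angry book|
|plane     |
|young     |
|paper   or|
|is content|

Derivation:
Line 1: ['hospital'] (min_width=8, slack=2)
Line 2: ['progress'] (min_width=8, slack=2)
Line 3: ['angry', 'book'] (min_width=10, slack=0)
Line 4: ['plane'] (min_width=5, slack=5)
Line 5: ['young'] (min_width=5, slack=5)
Line 6: ['paper', 'or'] (min_width=8, slack=2)
Line 7: ['is', 'content'] (min_width=10, slack=0)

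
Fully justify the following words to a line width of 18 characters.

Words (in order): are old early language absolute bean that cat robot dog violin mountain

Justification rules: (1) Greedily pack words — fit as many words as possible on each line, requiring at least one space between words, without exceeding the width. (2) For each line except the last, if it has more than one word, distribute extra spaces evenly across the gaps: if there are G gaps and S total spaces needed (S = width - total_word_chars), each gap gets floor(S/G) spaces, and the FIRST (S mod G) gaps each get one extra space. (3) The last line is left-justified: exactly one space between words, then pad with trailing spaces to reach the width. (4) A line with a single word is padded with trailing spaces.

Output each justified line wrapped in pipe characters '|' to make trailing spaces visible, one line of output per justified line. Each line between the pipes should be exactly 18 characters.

Line 1: ['are', 'old', 'early'] (min_width=13, slack=5)
Line 2: ['language', 'absolute'] (min_width=17, slack=1)
Line 3: ['bean', 'that', 'cat'] (min_width=13, slack=5)
Line 4: ['robot', 'dog', 'violin'] (min_width=16, slack=2)
Line 5: ['mountain'] (min_width=8, slack=10)

Answer: |are    old   early|
|language  absolute|
|bean    that   cat|
|robot  dog  violin|
|mountain          |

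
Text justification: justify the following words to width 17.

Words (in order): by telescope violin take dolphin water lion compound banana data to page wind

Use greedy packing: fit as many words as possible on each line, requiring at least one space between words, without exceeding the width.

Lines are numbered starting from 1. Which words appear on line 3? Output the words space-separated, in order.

Answer: dolphin water

Derivation:
Line 1: ['by', 'telescope'] (min_width=12, slack=5)
Line 2: ['violin', 'take'] (min_width=11, slack=6)
Line 3: ['dolphin', 'water'] (min_width=13, slack=4)
Line 4: ['lion', 'compound'] (min_width=13, slack=4)
Line 5: ['banana', 'data', 'to'] (min_width=14, slack=3)
Line 6: ['page', 'wind'] (min_width=9, slack=8)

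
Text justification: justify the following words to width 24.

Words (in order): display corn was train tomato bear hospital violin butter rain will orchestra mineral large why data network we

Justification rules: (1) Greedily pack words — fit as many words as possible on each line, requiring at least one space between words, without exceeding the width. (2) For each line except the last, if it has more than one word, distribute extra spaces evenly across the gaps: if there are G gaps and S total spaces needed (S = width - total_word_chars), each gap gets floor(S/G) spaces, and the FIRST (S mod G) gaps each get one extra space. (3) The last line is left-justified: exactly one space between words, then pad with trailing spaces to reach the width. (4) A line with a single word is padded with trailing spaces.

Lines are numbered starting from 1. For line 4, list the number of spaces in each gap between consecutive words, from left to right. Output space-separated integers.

Answer: 2 1

Derivation:
Line 1: ['display', 'corn', 'was', 'train'] (min_width=22, slack=2)
Line 2: ['tomato', 'bear', 'hospital'] (min_width=20, slack=4)
Line 3: ['violin', 'butter', 'rain', 'will'] (min_width=23, slack=1)
Line 4: ['orchestra', 'mineral', 'large'] (min_width=23, slack=1)
Line 5: ['why', 'data', 'network', 'we'] (min_width=19, slack=5)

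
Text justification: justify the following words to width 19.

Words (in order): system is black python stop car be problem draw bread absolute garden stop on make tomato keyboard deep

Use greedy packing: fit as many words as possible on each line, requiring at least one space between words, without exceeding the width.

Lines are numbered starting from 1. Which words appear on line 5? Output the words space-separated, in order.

Line 1: ['system', 'is', 'black'] (min_width=15, slack=4)
Line 2: ['python', 'stop', 'car', 'be'] (min_width=18, slack=1)
Line 3: ['problem', 'draw', 'bread'] (min_width=18, slack=1)
Line 4: ['absolute', 'garden'] (min_width=15, slack=4)
Line 5: ['stop', 'on', 'make', 'tomato'] (min_width=19, slack=0)
Line 6: ['keyboard', 'deep'] (min_width=13, slack=6)

Answer: stop on make tomato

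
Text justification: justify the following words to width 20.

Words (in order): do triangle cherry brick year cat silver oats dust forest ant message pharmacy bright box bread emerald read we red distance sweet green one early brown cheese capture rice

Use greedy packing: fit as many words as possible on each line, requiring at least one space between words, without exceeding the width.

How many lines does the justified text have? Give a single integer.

Line 1: ['do', 'triangle', 'cherry'] (min_width=18, slack=2)
Line 2: ['brick', 'year', 'cat'] (min_width=14, slack=6)
Line 3: ['silver', 'oats', 'dust'] (min_width=16, slack=4)
Line 4: ['forest', 'ant', 'message'] (min_width=18, slack=2)
Line 5: ['pharmacy', 'bright', 'box'] (min_width=19, slack=1)
Line 6: ['bread', 'emerald', 'read'] (min_width=18, slack=2)
Line 7: ['we', 'red', 'distance'] (min_width=15, slack=5)
Line 8: ['sweet', 'green', 'one'] (min_width=15, slack=5)
Line 9: ['early', 'brown', 'cheese'] (min_width=18, slack=2)
Line 10: ['capture', 'rice'] (min_width=12, slack=8)
Total lines: 10

Answer: 10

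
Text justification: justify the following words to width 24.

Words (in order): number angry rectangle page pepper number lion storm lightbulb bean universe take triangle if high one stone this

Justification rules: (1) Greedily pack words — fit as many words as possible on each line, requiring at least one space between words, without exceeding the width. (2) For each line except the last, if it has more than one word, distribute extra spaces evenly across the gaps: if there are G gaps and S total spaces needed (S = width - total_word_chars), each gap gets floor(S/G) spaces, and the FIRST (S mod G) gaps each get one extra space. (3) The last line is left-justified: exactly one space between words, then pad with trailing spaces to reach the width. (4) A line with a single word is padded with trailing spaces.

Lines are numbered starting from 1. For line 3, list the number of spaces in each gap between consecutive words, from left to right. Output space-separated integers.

Line 1: ['number', 'angry', 'rectangle'] (min_width=22, slack=2)
Line 2: ['page', 'pepper', 'number', 'lion'] (min_width=23, slack=1)
Line 3: ['storm', 'lightbulb', 'bean'] (min_width=20, slack=4)
Line 4: ['universe', 'take', 'triangle'] (min_width=22, slack=2)
Line 5: ['if', 'high', 'one', 'stone', 'this'] (min_width=22, slack=2)

Answer: 3 3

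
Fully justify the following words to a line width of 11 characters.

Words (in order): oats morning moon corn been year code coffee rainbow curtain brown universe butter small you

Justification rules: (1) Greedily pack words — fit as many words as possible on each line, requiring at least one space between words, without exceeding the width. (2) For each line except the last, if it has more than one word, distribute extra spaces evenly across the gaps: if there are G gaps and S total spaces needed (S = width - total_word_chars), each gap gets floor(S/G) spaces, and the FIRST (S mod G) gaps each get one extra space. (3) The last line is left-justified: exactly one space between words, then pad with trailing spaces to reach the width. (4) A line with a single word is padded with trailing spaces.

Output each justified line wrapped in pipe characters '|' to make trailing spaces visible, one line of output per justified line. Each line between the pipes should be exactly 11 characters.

Line 1: ['oats'] (min_width=4, slack=7)
Line 2: ['morning'] (min_width=7, slack=4)
Line 3: ['moon', 'corn'] (min_width=9, slack=2)
Line 4: ['been', 'year'] (min_width=9, slack=2)
Line 5: ['code', 'coffee'] (min_width=11, slack=0)
Line 6: ['rainbow'] (min_width=7, slack=4)
Line 7: ['curtain'] (min_width=7, slack=4)
Line 8: ['brown'] (min_width=5, slack=6)
Line 9: ['universe'] (min_width=8, slack=3)
Line 10: ['butter'] (min_width=6, slack=5)
Line 11: ['small', 'you'] (min_width=9, slack=2)

Answer: |oats       |
|morning    |
|moon   corn|
|been   year|
|code coffee|
|rainbow    |
|curtain    |
|brown      |
|universe   |
|butter     |
|small you  |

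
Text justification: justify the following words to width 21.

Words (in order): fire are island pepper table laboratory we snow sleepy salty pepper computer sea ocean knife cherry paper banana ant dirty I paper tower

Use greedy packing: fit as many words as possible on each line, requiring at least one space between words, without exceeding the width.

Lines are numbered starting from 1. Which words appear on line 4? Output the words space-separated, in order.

Line 1: ['fire', 'are', 'island'] (min_width=15, slack=6)
Line 2: ['pepper', 'table'] (min_width=12, slack=9)
Line 3: ['laboratory', 'we', 'snow'] (min_width=18, slack=3)
Line 4: ['sleepy', 'salty', 'pepper'] (min_width=19, slack=2)
Line 5: ['computer', 'sea', 'ocean'] (min_width=18, slack=3)
Line 6: ['knife', 'cherry', 'paper'] (min_width=18, slack=3)
Line 7: ['banana', 'ant', 'dirty', 'I'] (min_width=18, slack=3)
Line 8: ['paper', 'tower'] (min_width=11, slack=10)

Answer: sleepy salty pepper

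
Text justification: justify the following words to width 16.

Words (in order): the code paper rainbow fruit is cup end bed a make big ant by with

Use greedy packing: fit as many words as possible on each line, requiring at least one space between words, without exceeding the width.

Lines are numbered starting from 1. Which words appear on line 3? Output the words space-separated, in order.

Line 1: ['the', 'code', 'paper'] (min_width=14, slack=2)
Line 2: ['rainbow', 'fruit', 'is'] (min_width=16, slack=0)
Line 3: ['cup', 'end', 'bed', 'a'] (min_width=13, slack=3)
Line 4: ['make', 'big', 'ant', 'by'] (min_width=15, slack=1)
Line 5: ['with'] (min_width=4, slack=12)

Answer: cup end bed a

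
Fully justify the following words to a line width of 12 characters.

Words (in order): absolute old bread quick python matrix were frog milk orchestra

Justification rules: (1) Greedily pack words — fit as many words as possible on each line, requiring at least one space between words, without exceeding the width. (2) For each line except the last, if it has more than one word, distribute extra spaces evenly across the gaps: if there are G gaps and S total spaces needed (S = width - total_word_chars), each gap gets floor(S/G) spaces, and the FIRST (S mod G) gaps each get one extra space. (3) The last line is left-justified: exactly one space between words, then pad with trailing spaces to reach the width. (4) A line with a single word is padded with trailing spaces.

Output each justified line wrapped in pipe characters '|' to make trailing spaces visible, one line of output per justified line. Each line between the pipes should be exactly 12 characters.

Answer: |absolute old|
|bread  quick|
|python      |
|matrix  were|
|frog    milk|
|orchestra   |

Derivation:
Line 1: ['absolute', 'old'] (min_width=12, slack=0)
Line 2: ['bread', 'quick'] (min_width=11, slack=1)
Line 3: ['python'] (min_width=6, slack=6)
Line 4: ['matrix', 'were'] (min_width=11, slack=1)
Line 5: ['frog', 'milk'] (min_width=9, slack=3)
Line 6: ['orchestra'] (min_width=9, slack=3)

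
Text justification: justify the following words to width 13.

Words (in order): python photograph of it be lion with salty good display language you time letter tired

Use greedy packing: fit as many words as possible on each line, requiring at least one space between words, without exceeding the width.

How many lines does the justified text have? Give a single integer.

Answer: 8

Derivation:
Line 1: ['python'] (min_width=6, slack=7)
Line 2: ['photograph', 'of'] (min_width=13, slack=0)
Line 3: ['it', 'be', 'lion'] (min_width=10, slack=3)
Line 4: ['with', 'salty'] (min_width=10, slack=3)
Line 5: ['good', 'display'] (min_width=12, slack=1)
Line 6: ['language', 'you'] (min_width=12, slack=1)
Line 7: ['time', 'letter'] (min_width=11, slack=2)
Line 8: ['tired'] (min_width=5, slack=8)
Total lines: 8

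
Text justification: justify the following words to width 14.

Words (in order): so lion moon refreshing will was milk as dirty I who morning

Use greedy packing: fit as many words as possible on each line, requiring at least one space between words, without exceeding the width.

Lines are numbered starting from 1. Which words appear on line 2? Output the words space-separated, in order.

Line 1: ['so', 'lion', 'moon'] (min_width=12, slack=2)
Line 2: ['refreshing'] (min_width=10, slack=4)
Line 3: ['will', 'was', 'milk'] (min_width=13, slack=1)
Line 4: ['as', 'dirty', 'I', 'who'] (min_width=14, slack=0)
Line 5: ['morning'] (min_width=7, slack=7)

Answer: refreshing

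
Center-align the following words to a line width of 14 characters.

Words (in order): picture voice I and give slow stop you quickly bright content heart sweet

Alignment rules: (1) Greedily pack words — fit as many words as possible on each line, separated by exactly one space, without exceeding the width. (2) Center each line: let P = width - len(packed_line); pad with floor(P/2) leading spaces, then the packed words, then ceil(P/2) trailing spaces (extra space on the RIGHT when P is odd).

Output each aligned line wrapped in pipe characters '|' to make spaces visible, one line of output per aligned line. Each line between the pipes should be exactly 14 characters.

Answer: |picture voice |
|  I and give  |
|slow stop you |
|quickly bright|
|content heart |
|    sweet     |

Derivation:
Line 1: ['picture', 'voice'] (min_width=13, slack=1)
Line 2: ['I', 'and', 'give'] (min_width=10, slack=4)
Line 3: ['slow', 'stop', 'you'] (min_width=13, slack=1)
Line 4: ['quickly', 'bright'] (min_width=14, slack=0)
Line 5: ['content', 'heart'] (min_width=13, slack=1)
Line 6: ['sweet'] (min_width=5, slack=9)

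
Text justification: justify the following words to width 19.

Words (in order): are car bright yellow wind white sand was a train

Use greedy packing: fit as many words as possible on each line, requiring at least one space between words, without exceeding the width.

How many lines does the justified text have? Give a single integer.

Line 1: ['are', 'car', 'bright'] (min_width=14, slack=5)
Line 2: ['yellow', 'wind', 'white'] (min_width=17, slack=2)
Line 3: ['sand', 'was', 'a', 'train'] (min_width=16, slack=3)
Total lines: 3

Answer: 3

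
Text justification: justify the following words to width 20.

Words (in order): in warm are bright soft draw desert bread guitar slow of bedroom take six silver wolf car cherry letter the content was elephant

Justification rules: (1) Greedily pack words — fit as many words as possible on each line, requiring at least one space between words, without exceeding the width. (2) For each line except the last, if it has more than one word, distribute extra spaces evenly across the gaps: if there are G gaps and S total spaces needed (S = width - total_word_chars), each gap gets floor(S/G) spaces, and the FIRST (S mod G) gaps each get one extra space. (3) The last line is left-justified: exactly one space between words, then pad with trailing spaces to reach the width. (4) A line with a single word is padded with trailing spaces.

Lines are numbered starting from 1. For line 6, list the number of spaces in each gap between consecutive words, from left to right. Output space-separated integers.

Line 1: ['in', 'warm', 'are', 'bright'] (min_width=18, slack=2)
Line 2: ['soft', 'draw', 'desert'] (min_width=16, slack=4)
Line 3: ['bread', 'guitar', 'slow', 'of'] (min_width=20, slack=0)
Line 4: ['bedroom', 'take', 'six'] (min_width=16, slack=4)
Line 5: ['silver', 'wolf', 'car'] (min_width=15, slack=5)
Line 6: ['cherry', 'letter', 'the'] (min_width=17, slack=3)
Line 7: ['content', 'was', 'elephant'] (min_width=20, slack=0)

Answer: 3 2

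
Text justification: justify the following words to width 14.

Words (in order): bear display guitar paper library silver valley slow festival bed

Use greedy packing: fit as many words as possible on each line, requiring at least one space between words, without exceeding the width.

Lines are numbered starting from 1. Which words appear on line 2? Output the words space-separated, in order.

Answer: guitar paper

Derivation:
Line 1: ['bear', 'display'] (min_width=12, slack=2)
Line 2: ['guitar', 'paper'] (min_width=12, slack=2)
Line 3: ['library', 'silver'] (min_width=14, slack=0)
Line 4: ['valley', 'slow'] (min_width=11, slack=3)
Line 5: ['festival', 'bed'] (min_width=12, slack=2)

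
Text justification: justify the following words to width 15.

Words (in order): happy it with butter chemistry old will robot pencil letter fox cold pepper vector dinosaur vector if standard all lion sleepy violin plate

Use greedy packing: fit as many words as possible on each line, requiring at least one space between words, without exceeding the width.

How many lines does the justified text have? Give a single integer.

Line 1: ['happy', 'it', 'with'] (min_width=13, slack=2)
Line 2: ['butter'] (min_width=6, slack=9)
Line 3: ['chemistry', 'old'] (min_width=13, slack=2)
Line 4: ['will', 'robot'] (min_width=10, slack=5)
Line 5: ['pencil', 'letter'] (min_width=13, slack=2)
Line 6: ['fox', 'cold', 'pepper'] (min_width=15, slack=0)
Line 7: ['vector', 'dinosaur'] (min_width=15, slack=0)
Line 8: ['vector', 'if'] (min_width=9, slack=6)
Line 9: ['standard', 'all'] (min_width=12, slack=3)
Line 10: ['lion', 'sleepy'] (min_width=11, slack=4)
Line 11: ['violin', 'plate'] (min_width=12, slack=3)
Total lines: 11

Answer: 11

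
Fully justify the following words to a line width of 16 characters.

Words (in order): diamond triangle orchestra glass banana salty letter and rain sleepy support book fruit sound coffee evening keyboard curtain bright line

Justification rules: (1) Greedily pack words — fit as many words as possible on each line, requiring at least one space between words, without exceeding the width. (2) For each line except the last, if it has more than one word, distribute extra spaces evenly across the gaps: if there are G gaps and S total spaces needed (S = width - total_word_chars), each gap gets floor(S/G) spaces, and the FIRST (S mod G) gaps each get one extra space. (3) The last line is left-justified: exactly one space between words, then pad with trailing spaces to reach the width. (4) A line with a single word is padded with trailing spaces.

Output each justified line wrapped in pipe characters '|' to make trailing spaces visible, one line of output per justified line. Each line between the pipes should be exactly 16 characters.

Answer: |diamond triangle|
|orchestra  glass|
|banana     salty|
|letter  and rain|
|sleepy   support|
|book fruit sound|
|coffee   evening|
|keyboard curtain|
|bright line     |

Derivation:
Line 1: ['diamond', 'triangle'] (min_width=16, slack=0)
Line 2: ['orchestra', 'glass'] (min_width=15, slack=1)
Line 3: ['banana', 'salty'] (min_width=12, slack=4)
Line 4: ['letter', 'and', 'rain'] (min_width=15, slack=1)
Line 5: ['sleepy', 'support'] (min_width=14, slack=2)
Line 6: ['book', 'fruit', 'sound'] (min_width=16, slack=0)
Line 7: ['coffee', 'evening'] (min_width=14, slack=2)
Line 8: ['keyboard', 'curtain'] (min_width=16, slack=0)
Line 9: ['bright', 'line'] (min_width=11, slack=5)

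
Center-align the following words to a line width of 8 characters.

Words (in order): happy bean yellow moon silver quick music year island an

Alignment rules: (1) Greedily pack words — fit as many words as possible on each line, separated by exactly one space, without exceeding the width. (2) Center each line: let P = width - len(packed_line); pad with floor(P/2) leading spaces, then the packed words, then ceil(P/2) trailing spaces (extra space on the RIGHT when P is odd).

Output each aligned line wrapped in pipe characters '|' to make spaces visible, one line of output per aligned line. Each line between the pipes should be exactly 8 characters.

Answer: | happy  |
|  bean  |
| yellow |
|  moon  |
| silver |
| quick  |
| music  |
|  year  |
| island |
|   an   |

Derivation:
Line 1: ['happy'] (min_width=5, slack=3)
Line 2: ['bean'] (min_width=4, slack=4)
Line 3: ['yellow'] (min_width=6, slack=2)
Line 4: ['moon'] (min_width=4, slack=4)
Line 5: ['silver'] (min_width=6, slack=2)
Line 6: ['quick'] (min_width=5, slack=3)
Line 7: ['music'] (min_width=5, slack=3)
Line 8: ['year'] (min_width=4, slack=4)
Line 9: ['island'] (min_width=6, slack=2)
Line 10: ['an'] (min_width=2, slack=6)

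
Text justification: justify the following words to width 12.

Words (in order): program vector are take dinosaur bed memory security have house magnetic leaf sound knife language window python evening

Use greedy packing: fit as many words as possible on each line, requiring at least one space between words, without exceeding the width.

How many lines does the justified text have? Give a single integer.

Line 1: ['program'] (min_width=7, slack=5)
Line 2: ['vector', 'are'] (min_width=10, slack=2)
Line 3: ['take'] (min_width=4, slack=8)
Line 4: ['dinosaur', 'bed'] (min_width=12, slack=0)
Line 5: ['memory'] (min_width=6, slack=6)
Line 6: ['security'] (min_width=8, slack=4)
Line 7: ['have', 'house'] (min_width=10, slack=2)
Line 8: ['magnetic'] (min_width=8, slack=4)
Line 9: ['leaf', 'sound'] (min_width=10, slack=2)
Line 10: ['knife'] (min_width=5, slack=7)
Line 11: ['language'] (min_width=8, slack=4)
Line 12: ['window'] (min_width=6, slack=6)
Line 13: ['python'] (min_width=6, slack=6)
Line 14: ['evening'] (min_width=7, slack=5)
Total lines: 14

Answer: 14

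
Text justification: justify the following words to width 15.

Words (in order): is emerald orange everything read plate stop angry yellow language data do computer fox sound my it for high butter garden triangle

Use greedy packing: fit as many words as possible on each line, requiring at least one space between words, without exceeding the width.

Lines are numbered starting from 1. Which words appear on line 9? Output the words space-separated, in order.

Answer: high butter

Derivation:
Line 1: ['is', 'emerald'] (min_width=10, slack=5)
Line 2: ['orange'] (min_width=6, slack=9)
Line 3: ['everything', 'read'] (min_width=15, slack=0)
Line 4: ['plate', 'stop'] (min_width=10, slack=5)
Line 5: ['angry', 'yellow'] (min_width=12, slack=3)
Line 6: ['language', 'data'] (min_width=13, slack=2)
Line 7: ['do', 'computer', 'fox'] (min_width=15, slack=0)
Line 8: ['sound', 'my', 'it', 'for'] (min_width=15, slack=0)
Line 9: ['high', 'butter'] (min_width=11, slack=4)
Line 10: ['garden', 'triangle'] (min_width=15, slack=0)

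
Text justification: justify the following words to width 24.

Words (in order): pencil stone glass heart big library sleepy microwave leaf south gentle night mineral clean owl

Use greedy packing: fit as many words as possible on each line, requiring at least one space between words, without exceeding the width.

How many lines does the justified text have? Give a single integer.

Answer: 5

Derivation:
Line 1: ['pencil', 'stone', 'glass', 'heart'] (min_width=24, slack=0)
Line 2: ['big', 'library', 'sleepy'] (min_width=18, slack=6)
Line 3: ['microwave', 'leaf', 'south'] (min_width=20, slack=4)
Line 4: ['gentle', 'night', 'mineral'] (min_width=20, slack=4)
Line 5: ['clean', 'owl'] (min_width=9, slack=15)
Total lines: 5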